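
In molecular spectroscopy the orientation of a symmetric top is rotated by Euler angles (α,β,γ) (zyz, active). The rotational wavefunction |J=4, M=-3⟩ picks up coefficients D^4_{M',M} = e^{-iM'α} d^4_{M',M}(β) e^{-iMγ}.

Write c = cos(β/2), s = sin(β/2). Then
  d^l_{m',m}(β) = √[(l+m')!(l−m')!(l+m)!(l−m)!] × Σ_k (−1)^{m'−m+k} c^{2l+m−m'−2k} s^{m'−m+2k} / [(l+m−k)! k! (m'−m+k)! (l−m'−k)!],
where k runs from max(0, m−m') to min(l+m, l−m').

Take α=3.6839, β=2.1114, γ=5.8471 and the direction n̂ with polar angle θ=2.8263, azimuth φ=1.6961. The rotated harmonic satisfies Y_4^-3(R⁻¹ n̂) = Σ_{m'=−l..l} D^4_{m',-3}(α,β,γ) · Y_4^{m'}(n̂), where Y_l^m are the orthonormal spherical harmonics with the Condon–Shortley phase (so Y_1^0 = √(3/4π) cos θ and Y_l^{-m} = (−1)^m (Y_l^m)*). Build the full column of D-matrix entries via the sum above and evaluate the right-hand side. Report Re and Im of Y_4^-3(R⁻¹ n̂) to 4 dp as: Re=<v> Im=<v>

Re=0.3513 Im=-0.1375

Need the full column D^4_{m',-3} for m'=−4..4 at α=3.6839, β=2.1114, γ=5.8471.
cos(β/2)=0.492619, sin(β/2)=0.870245
d^4_{-4,-3}: single k=1 term ⇒ +0.017329;  D = +0.011293+0.013143i
d^4_{-3,-3}: k∈[0..1] ⇒ +0.003468 -0.075761 = -0.072293;  D = +0.068653+0.022649i
d^4_{-2,-3}: k∈[0..1] ⇒ -0.022924 +0.214617 = +0.191694;  D = +0.186920-0.042514i
d^4_{-1,-3}: k∈[0..1] ⇒ +0.085905 -0.446817 = -0.360911;  D = +0.260118-0.250191i
d^4_{0,-3}: k∈[0..1] ⇒ -0.226226 +0.706001 = +0.479774;  D = +0.124518-0.463334i
d^4_{1,-3}: k∈[0..1] ⇒ +0.446817 -0.836647 = -0.389830;  D = -0.107644-0.374673i
d^4_{2,-3}: k∈[0..1] ⇒ -0.669771 +0.696733 = +0.026962;  D = -0.019752-0.018353i
d^4_{3,-3}: k∈[0..1] ⇒ +0.737853 -0.328953 = +0.408900;  D = +0.400220+0.083805i
d^4_{4,-3}: single k=0 term ⇒ -0.526681;  D = +0.497248-0.173600i
Y_4^{m'}(θ=2.8263,φ=1.6961) and Σ D·Y over m':
  (+0.0113+0.0131i)·(+0.0036-0.0020i)  (+0.0687+0.0226i)·(-0.0130-0.0330i)  (+0.1869-0.0425i)·(-0.1660+0.0425i)  (+0.2601-0.2502i)·(+0.0580+0.4604i)  (+0.1245-0.4633i)·(+0.4736+0.0000i)  (-0.1076-0.3747i)·(-0.0580+0.4604i)  (-0.0198-0.0184i)·(-0.1660-0.0425i)  (+0.4002+0.0838i)·(+0.0130-0.0330i)  (+0.4972-0.1736i)·(+0.0036+0.0020i)
Y_4^-3(R⁻¹ n̂) = +0.351269-0.137450i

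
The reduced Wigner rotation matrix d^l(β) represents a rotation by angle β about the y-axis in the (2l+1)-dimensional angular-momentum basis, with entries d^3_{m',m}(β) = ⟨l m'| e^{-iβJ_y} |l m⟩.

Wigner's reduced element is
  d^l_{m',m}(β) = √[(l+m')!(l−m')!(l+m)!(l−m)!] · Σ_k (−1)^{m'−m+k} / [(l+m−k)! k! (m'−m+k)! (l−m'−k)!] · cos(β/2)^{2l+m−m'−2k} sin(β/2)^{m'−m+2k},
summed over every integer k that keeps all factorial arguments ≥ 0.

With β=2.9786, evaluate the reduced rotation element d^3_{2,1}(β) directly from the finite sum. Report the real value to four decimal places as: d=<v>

d=0.0034

d^3_{2,1}(β=2.9786) via Wigner's sum:
With c≡cos(β/2)=0.081406 and s≡sin(β/2)=0.996681, N=[120·1·24·2]^{1/2}=75.894664
The bounds max(0,m−m')=0 and min(l+m,l−m')=1 give 2 terms
  k=0: (−1)^1·75.8947/(24)·0.0814^5·0.9967^1 = -0.000011
  k=1: (−1)^2·75.8947/(12)·0.0814^3·0.9967^3 = +0.003378
d^3_{2,1}(2.9786) = -0.000011 +0.003378 = +0.003367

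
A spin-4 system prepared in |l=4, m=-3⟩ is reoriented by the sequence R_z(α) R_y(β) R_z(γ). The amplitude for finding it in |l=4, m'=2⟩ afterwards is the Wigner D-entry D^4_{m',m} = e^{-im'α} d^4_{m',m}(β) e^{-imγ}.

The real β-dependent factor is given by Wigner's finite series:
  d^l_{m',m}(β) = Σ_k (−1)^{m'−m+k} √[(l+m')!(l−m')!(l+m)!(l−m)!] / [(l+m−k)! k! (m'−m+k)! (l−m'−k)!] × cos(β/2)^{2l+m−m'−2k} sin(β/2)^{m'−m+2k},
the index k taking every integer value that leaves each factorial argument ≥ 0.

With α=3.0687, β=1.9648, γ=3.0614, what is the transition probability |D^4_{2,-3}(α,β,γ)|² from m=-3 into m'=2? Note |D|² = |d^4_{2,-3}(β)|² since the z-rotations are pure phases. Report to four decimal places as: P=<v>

D^4_{2,-3}(3.0687,1.9648,3.0614) = e^{-i·2·3.0687}·d^4_{2,-3}(1.9648)·e^{-i·-3·3.0614}. Compute d first:
Half-angle: c=0.555028, s=0.831832. N=√(720·2·1·5040)=2693.993318
k∈{0,1} keeps every argument non-negative
  k=0: (−1)^5·2693.9933/(240)·0.5550^3·0.8318^5 = -0.764376
  k=1: (−1)^6·2693.9933/(720)·0.5550^1·0.8318^7 = +0.572305
d^4_{2,-3}(1.9648) = -0.764376 +0.572305 = -0.192071
|D^4_{2,-3}|² = |d^4_{2,-3}(β)|² = (-0.192071)² = 0.036891 (the z-rotation phases have unit modulus)

P=0.0369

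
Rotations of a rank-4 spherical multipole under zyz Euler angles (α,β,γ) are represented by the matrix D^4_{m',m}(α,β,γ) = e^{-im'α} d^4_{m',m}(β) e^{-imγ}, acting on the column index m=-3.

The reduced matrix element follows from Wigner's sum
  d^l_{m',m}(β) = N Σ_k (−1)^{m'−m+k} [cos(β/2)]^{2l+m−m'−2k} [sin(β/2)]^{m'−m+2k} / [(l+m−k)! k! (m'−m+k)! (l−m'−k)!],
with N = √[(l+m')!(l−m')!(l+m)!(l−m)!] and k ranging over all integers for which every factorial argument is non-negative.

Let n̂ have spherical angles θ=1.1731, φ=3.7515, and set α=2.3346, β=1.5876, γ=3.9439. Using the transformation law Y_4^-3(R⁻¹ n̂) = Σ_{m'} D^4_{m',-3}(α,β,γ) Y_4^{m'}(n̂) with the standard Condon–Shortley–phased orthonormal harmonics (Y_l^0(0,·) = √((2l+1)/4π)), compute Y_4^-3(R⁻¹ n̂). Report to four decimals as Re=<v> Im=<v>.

Re=0.1527 Im=-0.0603

Need the full column D^4_{m',-3} for m'=−4..4 at α=2.3346, β=1.5876, γ=3.9439.
cos(β/2)=0.701141, sin(β/2)=0.713023
d^4_{-4,-3}: single k=1 term ⇒ +0.167991;  D = -0.114478+0.122946i
d^4_{-3,-3}: k∈[0..1] ⇒ +0.058404 -0.422802 = -0.364398;  D = -0.364362+0.005122i
d^4_{-2,-3}: k∈[0..1] ⇒ -0.222231 +0.689480 = +0.467249;  D = -0.327895-0.332877i
d^4_{-1,-3}: k∈[0..1] ⇒ +0.479412 -0.826330 = -0.346919;  D = +0.010105-0.346771i
d^4_{0,-3}: k∈[0..1] ⇒ -0.726776 +0.751617 = +0.024841;  D = +0.018434-0.016652i
d^4_{1,-3}: k∈[0..1] ⇒ +0.826330 -0.512745 = +0.313586;  D = -0.312766-0.022659i
d^4_{2,-3}: k∈[0..1] ⇒ -0.713047 +0.245806 = -0.467241;  D = -0.297950-0.359916i
d^4_{3,-3}: k∈[0..1] ⇒ +0.452198 -0.066808 = +0.385391;  D = +0.044418-0.382822i
d^4_{4,-3}: single k=0 term ⇒ -0.185812;  D = +0.148114-0.112198i
Y_4^{m'}(θ=1.1731,φ=3.7515) and Σ D·Y over m':
  (-0.1145+0.1229i)·(-0.2441-0.2065i)  (-0.3644+0.0051i)·(+0.0973+0.3672i)  (-0.3279-0.3329i)·(+0.0049-0.0133i)  (+0.0101-0.3468i)·(+0.2700-0.1887i)  (+0.0184-0.0167i)·(-0.0754+0.0000i)  (-0.3128-0.0227i)·(-0.2700-0.1887i)  (-0.2979-0.3599i)·(+0.0049+0.0133i)  (+0.0444-0.3828i)·(-0.0973+0.3672i)  (+0.1481-0.1122i)·(-0.2441+0.2065i)
Y_4^-3(R⁻¹ n̂) = +0.152666-0.060308i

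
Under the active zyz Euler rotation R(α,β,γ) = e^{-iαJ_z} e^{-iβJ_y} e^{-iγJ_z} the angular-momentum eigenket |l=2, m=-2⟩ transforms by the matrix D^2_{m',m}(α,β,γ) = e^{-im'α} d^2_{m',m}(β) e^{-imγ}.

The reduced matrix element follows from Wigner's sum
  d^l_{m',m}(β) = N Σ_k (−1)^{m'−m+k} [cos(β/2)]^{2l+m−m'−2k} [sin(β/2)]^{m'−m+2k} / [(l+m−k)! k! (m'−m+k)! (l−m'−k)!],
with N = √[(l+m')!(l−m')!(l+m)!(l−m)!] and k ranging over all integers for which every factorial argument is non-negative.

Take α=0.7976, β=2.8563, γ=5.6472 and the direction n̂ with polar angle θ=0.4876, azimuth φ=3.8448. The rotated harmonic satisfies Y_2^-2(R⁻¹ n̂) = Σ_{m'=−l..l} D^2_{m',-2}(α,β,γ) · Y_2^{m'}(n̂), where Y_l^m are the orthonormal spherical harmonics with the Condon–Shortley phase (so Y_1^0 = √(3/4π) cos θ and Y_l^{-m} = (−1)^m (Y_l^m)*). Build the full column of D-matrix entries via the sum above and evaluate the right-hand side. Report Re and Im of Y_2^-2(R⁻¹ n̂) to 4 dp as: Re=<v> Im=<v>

Need the full column D^2_{m',-2} for m'=−2..2 at α=0.7976, β=2.8563, γ=5.6472.
cos(β/2)=0.142163, sin(β/2)=0.989843
d^2_{-2,-2}: single k=0 term ⇒ +0.000408;  D = +0.000387+0.000130i
d^2_{-1,-2}: single k=0 term ⇒ -0.005688;  D = -0.005060+0.002598i
d^2_{0,-2}: single k=0 term ⇒ +0.048504;  D = +0.014280-0.046355i
d^2_{1,-2}: single k=0 term ⇒ -0.275750;  D = +0.131905+0.242156i
d^2_{2,-2}: single k=0 term ⇒ +0.959988;  D = -0.924067-0.260148i
Y_2^{m'}(θ=0.4876,φ=3.8448) and Σ D·Y over m':
  (+0.0004+0.0001i)·(+0.0139-0.0836i)  (-0.0051+0.0026i)·(-0.2439+0.2068i)  (+0.0143-0.0464i)·(+0.4231+0.0000i)  (+0.1319+0.2422i)·(+0.2439+0.2068i)  (-0.9241-0.2601i)·(+0.0139+0.0836i)
Y_2^-2(R⁻¹ n̂) = -0.002207-0.015887i

Re=-0.0022 Im=-0.0159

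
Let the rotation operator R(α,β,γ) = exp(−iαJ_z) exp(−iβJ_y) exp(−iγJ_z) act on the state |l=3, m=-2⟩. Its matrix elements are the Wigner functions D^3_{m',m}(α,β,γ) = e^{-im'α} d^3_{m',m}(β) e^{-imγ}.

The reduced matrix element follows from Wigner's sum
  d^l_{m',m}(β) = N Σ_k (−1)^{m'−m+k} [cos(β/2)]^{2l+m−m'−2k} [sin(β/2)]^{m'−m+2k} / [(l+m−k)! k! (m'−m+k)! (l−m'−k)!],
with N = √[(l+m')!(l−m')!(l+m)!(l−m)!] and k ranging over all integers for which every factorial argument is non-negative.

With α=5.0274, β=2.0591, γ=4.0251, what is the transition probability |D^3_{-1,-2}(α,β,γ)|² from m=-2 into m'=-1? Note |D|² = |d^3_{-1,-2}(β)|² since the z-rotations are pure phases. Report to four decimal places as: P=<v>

P=0.1990

Split into d^3_{-1,-2}(β=2.0591) × two z-phases.
With c≡cos(β/2)=0.515205 and s≡sin(β/2)=0.857067, N=[2·24·1·120]^{1/2}=75.894664
k∈{0,1} keeps every argument non-negative
  k=0: (−1)^1·75.8947/(24)·0.5152^5·0.8571^1 = -0.098382
  k=1: (−1)^2·75.8947/(12)·0.5152^3·0.8571^3 = +0.544520
d^3_{-1,-2}(2.0591) = -0.098382 +0.544520 = +0.446138
|D^3_{-1,-2}|² = |d^3_{-1,-2}(β)|² = (+0.446138)² = 0.199040 (the z-rotation phases have unit modulus)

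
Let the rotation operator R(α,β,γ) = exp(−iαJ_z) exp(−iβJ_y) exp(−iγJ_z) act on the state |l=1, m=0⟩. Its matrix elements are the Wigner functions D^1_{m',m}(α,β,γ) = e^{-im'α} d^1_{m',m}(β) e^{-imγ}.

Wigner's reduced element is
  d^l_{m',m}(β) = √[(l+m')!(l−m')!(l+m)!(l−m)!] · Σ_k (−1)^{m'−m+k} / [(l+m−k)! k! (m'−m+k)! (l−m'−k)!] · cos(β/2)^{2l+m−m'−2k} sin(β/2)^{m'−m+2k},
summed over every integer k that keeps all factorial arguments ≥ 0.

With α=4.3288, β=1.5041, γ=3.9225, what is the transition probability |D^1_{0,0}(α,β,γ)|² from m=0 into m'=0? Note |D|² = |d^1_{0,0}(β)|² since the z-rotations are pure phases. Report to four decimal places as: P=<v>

P=0.0044

Split into d^1_{0,0}(β=1.5041) × two z-phases.
With c≡cos(β/2)=0.730290 and s≡sin(β/2)=0.683137, N=[1·1·1·1]^{1/2}=1.000000
The bounds max(0,m−m')=0 and min(l+m,l−m')=1 give 2 terms
  k=0: (−1)^0·1.0000/(1)·0.7303^2·0.6831^0 = +0.533323
  k=1: (−1)^1·1.0000/(1)·0.7303^0·0.6831^2 = -0.466677
d^1_{0,0}(1.5041) = +0.533323 -0.466677 = +0.066647
|D^1_{0,0}|² = |d^1_{0,0}(β)|² = (+0.066647)² = 0.004442 (the z-rotation phases have unit modulus)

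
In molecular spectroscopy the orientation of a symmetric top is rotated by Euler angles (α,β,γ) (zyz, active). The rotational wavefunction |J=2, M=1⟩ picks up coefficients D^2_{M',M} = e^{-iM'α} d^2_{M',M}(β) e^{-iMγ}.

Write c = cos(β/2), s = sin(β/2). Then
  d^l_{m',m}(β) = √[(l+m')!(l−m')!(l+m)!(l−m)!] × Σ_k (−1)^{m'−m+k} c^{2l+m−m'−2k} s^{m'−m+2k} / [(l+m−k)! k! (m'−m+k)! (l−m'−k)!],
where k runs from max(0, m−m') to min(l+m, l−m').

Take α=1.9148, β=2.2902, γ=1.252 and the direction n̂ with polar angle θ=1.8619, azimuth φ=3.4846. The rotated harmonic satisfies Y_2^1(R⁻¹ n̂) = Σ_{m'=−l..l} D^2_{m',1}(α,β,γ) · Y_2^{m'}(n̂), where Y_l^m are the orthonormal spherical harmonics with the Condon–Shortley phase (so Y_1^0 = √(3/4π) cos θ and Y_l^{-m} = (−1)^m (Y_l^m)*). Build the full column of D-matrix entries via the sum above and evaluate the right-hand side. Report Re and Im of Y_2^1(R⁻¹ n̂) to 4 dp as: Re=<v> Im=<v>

Re=-0.1433 Im=-0.0141

Need the full column D^2_{m',1} for m'=−2..2 at α=1.9148, β=2.2902, γ=1.252.
cos(β/2)=0.412955, sin(β/2)=0.910751
d^2_{-2,1}: single k=3 term ⇒ +0.623925;  D = -0.527296+0.333528i
d^2_{-1,1}: k∈[2..3] ⇒ +0.424352 -0.688017 = -0.263665;  D = -0.207840-0.162240i
d^2_{0,1}: k∈[1..2] ⇒ +0.157103 -0.764149 = -0.607046;  D = -0.190263+0.576459i
d^2_{1,1}: k∈[0..1] ⇒ +0.029081 -0.424352 = -0.395271;  D = +0.395146-0.009963i
d^2_{2,1}: single k=0 term ⇒ -0.128274;  D = -0.046291-0.119630i
Y_2^{m'}(θ=1.8619,φ=3.4846) and Σ D·Y over m':
  (-0.5273+0.3335i)·(+0.2743-0.2245i)  (-0.2078-0.1622i)·(+0.2000-0.0714i)  (-0.1903+0.5765i)·(-0.2375+0.0000i)  (+0.3951-0.0100i)·(-0.2000-0.0714i)  (-0.0463-0.1196i)·(+0.2743+0.2245i)
Y_2^1(R⁻¹ n̂) = -0.143305-0.014054i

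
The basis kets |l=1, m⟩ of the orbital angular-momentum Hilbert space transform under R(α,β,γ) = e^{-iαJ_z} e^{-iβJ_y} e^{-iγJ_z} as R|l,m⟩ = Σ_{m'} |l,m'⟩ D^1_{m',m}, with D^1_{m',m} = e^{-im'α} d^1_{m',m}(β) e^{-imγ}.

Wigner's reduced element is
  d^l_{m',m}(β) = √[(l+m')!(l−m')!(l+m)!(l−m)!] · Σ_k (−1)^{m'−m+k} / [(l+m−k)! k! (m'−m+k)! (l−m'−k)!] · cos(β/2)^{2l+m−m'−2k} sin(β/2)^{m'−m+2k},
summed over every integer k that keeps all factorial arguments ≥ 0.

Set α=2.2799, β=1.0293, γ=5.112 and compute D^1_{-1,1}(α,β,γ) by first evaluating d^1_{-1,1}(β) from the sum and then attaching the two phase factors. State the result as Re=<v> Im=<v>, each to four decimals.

Split into d^1_{-1,1}(β=1.0293) × two z-phases.
Half-angle: c=0.870465, s=0.492230. N=√(1·2·2·1)=2.000000
The bounds max(0,m−m')=2 and min(l+m,l−m')=2 give 1 term
  k=2: (−1)^0·2.0000/(2)·0.8705^0·0.4922^2 = +0.242291
d^1_{-1,1}(1.0293) = +0.242291
Attach z-rotation phases: D = e^{-i(-1)(2.2799)}·(+0.242291)·e^{-i(1)(5.112)} = -0.230779-0.073796i

Re=-0.2308 Im=-0.0738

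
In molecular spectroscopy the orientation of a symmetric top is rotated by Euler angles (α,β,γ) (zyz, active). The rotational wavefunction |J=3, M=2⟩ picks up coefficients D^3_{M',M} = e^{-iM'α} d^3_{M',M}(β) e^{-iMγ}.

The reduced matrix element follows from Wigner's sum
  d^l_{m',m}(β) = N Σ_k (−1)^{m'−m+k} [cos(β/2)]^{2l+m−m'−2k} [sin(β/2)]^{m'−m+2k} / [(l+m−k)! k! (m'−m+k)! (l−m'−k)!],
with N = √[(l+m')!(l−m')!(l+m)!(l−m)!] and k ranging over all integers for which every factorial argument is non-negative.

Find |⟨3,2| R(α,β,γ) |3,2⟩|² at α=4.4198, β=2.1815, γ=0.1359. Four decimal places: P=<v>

P=0.0286

Split into d^3_{2,2}(β=2.1815) × two z-phases.
c=cos(2.1815/2)=0.461820, s=sin(2.1815/2)=0.886974; N=√[120·1·120·1]=120.000000
k∈{0,1} keeps every argument non-negative
  k=0: (−1)^0·120.0000/(120)·0.4618^6·0.8870^0 = +0.009701
  k=1: (−1)^1·120.0000/(24)·0.4618^4·0.8870^2 = -0.178930
d^3_{2,2}(2.1815) = +0.009701 -0.178930 = -0.169229
|D^3_{2,2}|² = |d^3_{2,2}(β)|² = (-0.169229)² = 0.028638 (the z-rotation phases have unit modulus)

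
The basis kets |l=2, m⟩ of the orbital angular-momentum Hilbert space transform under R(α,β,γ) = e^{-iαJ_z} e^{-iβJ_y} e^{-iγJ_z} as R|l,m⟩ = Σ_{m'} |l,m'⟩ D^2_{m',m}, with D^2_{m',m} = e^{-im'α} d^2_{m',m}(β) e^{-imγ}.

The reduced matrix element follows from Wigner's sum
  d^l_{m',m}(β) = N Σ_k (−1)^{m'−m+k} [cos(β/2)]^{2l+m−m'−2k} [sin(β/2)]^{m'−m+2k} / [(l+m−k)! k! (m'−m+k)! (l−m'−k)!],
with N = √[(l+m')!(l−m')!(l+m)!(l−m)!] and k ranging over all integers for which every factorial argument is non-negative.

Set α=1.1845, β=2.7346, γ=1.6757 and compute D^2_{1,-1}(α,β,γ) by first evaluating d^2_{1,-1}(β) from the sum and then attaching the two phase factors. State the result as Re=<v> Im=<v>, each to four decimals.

Re=-0.7076 Im=-0.3785

Split into d^2_{1,-1}(β=2.7346) × two z-phases.
Half-angle: c=0.202095, s=0.979366. N=√(6·1·1·6)=6.000000
k∈{0,1} keeps every argument non-negative
  k=0: (−1)^2·6.0000/(2)·0.2021^2·0.9794^2 = +0.117523
  k=1: (−1)^3·6.0000/(6)·0.2021^0·0.9794^4 = -0.919984
d^2_{1,-1}(2.7346) = +0.117523 -0.919984 = -0.802461
Phases: e^{-i·(1)·1.1845}=+0.376760-0.926311i, e^{-i·(-1)·1.6757}=-0.104711+0.994503i ⇒ D=-0.707584-0.378508i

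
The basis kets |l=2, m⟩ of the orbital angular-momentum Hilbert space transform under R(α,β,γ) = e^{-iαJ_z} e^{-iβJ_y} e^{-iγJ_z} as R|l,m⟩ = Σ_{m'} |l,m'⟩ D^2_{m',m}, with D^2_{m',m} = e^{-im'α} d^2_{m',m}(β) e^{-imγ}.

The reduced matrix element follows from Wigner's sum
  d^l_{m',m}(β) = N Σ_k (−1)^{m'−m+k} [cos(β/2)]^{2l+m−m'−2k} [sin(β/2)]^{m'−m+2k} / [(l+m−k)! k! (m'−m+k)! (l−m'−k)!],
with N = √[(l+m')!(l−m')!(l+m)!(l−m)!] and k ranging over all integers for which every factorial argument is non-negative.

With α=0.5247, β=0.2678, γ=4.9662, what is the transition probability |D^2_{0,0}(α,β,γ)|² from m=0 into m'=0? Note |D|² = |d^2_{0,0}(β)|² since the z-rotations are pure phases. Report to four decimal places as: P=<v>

Split into d^2_{0,0}(β=0.2678) × two z-phases.
Half-angle: c=0.991049, s=0.133500. N=√(2·2·2·2)=4.000000
k∈{0,1,2} keeps every argument non-negative
  k=0: (−1)^0·4.0000/(4)·0.9910^4·0.1335^0 = +0.964673
  k=1: (−1)^1·4.0000/(1)·0.9910^2·0.1335^2 = -0.070019
  k=2: (−1)^2·4.0000/(4)·0.9910^0·0.1335^4 = +0.000318
d^2_{0,0}(0.2678) = +0.964673 -0.070019 +0.000318 = +0.894972
|D^2_{0,0}|² = |d^2_{0,0}(β)|² = (+0.894972)² = 0.800975 (the z-rotation phases have unit modulus)

P=0.8010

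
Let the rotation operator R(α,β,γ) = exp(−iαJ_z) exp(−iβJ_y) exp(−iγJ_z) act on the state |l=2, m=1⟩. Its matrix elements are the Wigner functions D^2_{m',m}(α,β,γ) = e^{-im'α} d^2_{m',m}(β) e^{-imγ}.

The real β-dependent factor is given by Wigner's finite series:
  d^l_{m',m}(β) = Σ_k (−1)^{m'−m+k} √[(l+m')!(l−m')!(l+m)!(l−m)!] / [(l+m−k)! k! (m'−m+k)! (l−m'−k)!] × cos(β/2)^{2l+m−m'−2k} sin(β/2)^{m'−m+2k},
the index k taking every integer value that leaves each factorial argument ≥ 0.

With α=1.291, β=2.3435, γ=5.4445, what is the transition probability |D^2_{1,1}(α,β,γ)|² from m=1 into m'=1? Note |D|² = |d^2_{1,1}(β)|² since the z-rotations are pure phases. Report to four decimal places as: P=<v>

First d^2_{1,1}(β=2.3435), then the phase factors e^{-i(1)α} and e^{-i(1)γ}:
With c≡cos(β/2)=0.388540 and s≡sin(β/2)=0.921432, N=[6·1·6·1]^{1/2}=6.000000
Admissible k: 0..1 (factorial args all ≥0)
  k=0: (−1)^0·6.0000/(6)·0.3885^4·0.9214^0 = +0.022790
  k=1: (−1)^1·6.0000/(2)·0.3885^2·0.9214^2 = -0.384520
d^2_{1,1}(2.3435) = +0.022790 -0.384520 = -0.361730
|D^2_{1,1}|² = |d^2_{1,1}(β)|² = (-0.361730)² = 0.130849 (the z-rotation phases have unit modulus)

P=0.1308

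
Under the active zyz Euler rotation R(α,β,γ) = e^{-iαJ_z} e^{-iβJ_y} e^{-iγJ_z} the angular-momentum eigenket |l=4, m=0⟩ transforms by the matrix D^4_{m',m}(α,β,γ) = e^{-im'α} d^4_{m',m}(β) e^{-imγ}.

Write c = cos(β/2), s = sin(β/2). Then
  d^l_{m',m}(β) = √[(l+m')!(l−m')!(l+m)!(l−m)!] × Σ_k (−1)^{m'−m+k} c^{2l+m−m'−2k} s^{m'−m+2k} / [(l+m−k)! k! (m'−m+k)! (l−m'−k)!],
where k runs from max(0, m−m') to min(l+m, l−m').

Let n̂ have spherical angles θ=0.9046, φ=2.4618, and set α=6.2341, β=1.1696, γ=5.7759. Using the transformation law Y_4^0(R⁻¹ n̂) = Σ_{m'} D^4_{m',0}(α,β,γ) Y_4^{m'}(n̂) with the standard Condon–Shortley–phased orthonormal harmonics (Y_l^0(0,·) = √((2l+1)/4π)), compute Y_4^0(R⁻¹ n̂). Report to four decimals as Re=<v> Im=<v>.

Need the full column D^4_{m',0} for m'=−4..4 at α=6.2341, β=1.1696, γ=5.7759.
cos(β/2)=0.833823, sin(β/2)=0.552033
d^4_{-4,0}: single k=4 term ⇒ +0.375580;  D = +0.368364-0.073269i
d^4_{-3,0}: k∈[3..4] ⇒ +0.802281 -0.351648 = +0.450632;  D = +0.445755-0.066119i
d^4_{-2,0}: k∈[2..4] ⇒ +0.971611 -1.135647 +0.186662 = +0.022626;  D = +0.022517-0.002218i
d^4_{-1,0}: k∈[1..4] ⇒ +0.691823 -1.819402 +0.797464 -0.058256 = -0.388371;  D = -0.387903+0.019056i
d^4_{0,0}: k∈[0..4] ⇒ +0.233662 -1.638669 +1.616054 -0.314815 +0.008624 = -0.095143;  D = -0.095143+0.000000i
d^4_{1,0}: k∈[0..3] ⇒ -0.691823 +1.819402 -0.797464 +0.058256 = +0.388371;  D = +0.387903+0.019056i
d^4_{2,0}: k∈[0..2] ⇒ +0.971611 -1.135647 +0.186662 = +0.022626;  D = +0.022517+0.002218i
d^4_{3,0}: k∈[0..1] ⇒ -0.802281 +0.351648 = -0.450632;  D = -0.445755-0.066119i
d^4_{4,0}: single k=0 term ⇒ +0.375580;  D = +0.368364+0.073269i
Y_4^{m'}(θ=0.9046,φ=2.4618) and Σ D·Y over m':
  (+0.3684-0.0733i)·(-0.1542+0.0693i)  (+0.4458-0.0661i)·(+0.1698-0.3354i)  (+0.0225-0.0022i)·(+0.0725+0.3383i)  (-0.3879+0.0191i)·(+0.0584+0.0472i)  (-0.0951+0.0000i)·(-0.3546+0.0000i)  (+0.3879+0.0191i)·(-0.0584+0.0472i)  (+0.0225+0.0022i)·(+0.0725-0.3383i)  (-0.4458-0.0661i)·(-0.1698-0.3354i)  (+0.3684+0.0733i)·(-0.1542-0.0693i)
Y_4^0(R⁻¹ n̂) = -0.005028-0.000000i

Re=-0.0050 Im=0.0000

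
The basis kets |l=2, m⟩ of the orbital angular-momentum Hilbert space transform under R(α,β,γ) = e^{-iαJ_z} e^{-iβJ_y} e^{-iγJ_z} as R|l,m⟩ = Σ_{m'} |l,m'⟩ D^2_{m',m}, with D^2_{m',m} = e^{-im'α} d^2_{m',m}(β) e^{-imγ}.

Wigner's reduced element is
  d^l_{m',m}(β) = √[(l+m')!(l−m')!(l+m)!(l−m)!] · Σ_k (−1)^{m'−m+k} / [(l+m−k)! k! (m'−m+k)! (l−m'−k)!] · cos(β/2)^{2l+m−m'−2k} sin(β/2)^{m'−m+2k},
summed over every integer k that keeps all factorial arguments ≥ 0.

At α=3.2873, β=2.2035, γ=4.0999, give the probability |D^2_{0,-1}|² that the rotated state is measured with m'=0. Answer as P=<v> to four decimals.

Split into d^2_{0,-1}(β=2.2035) × two z-phases.
With c≡cos(β/2)=0.452036 and s≡sin(β/2)=0.892000, N=[2·2·1·6]^{1/2}=4.898979
Admissible k: 0..1 (factorial args all ≥0)
  k=0: (−1)^1·4.8990/(2)·0.4520^3·0.8920^1 = -0.201818
  k=1: (−1)^2·4.8990/(2)·0.4520^1·0.8920^3 = +0.785856
d^2_{0,-1}(2.2035) = -0.201818 +0.785856 = +0.584038
|D^2_{0,-1}|² = |d^2_{0,-1}(β)|² = (+0.584038)² = 0.341100 (the z-rotation phases have unit modulus)

P=0.3411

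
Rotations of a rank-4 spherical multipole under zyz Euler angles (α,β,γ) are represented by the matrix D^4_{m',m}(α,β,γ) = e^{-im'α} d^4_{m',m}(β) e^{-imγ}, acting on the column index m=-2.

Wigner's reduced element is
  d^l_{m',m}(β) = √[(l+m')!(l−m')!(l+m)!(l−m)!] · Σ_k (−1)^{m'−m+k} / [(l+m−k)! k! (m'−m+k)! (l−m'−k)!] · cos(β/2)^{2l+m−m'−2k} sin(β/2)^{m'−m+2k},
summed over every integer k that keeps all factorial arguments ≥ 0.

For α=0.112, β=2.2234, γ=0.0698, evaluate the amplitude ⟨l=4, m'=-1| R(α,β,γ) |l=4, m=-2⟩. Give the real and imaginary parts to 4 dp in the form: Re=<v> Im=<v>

First d^4_{-1,-2}(β=2.2234), then the phase factors e^{-i(-1)α} and e^{-i(-2)γ}:
Half-angle: c=0.443138, s=0.896453. N=√(6·120·2·720)=1018.233765
Admissible k: 0..2 (factorial args all ≥0)
  k=0: (−1)^1·1018.2338/(240)·0.4431^7·0.8965^1 = -0.012763
  k=1: (−1)^2·1018.2338/(48)·0.4431^5·0.8965^3 = +0.261147
  k=2: (−1)^3·1018.2338/(72)·0.4431^3·0.8965^5 = -0.712477
d^4_{-1,-2}(2.2234) = -0.012763 +0.261147 -0.712477 = -0.464093
D = (+0.993735+0.111766i)·(-0.464093)·(+0.990272+0.139147i) = -0.449481-0.115538i

Re=-0.4495 Im=-0.1155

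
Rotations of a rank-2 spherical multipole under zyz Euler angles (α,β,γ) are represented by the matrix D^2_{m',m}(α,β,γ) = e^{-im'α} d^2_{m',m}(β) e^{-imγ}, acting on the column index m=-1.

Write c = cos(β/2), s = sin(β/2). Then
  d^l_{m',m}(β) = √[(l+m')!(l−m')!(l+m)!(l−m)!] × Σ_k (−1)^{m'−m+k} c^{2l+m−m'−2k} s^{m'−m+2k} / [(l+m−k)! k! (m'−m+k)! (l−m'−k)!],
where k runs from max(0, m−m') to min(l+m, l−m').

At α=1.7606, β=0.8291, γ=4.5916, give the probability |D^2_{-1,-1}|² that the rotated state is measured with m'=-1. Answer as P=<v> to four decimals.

P=0.0865

Split into d^2_{-1,-1}(β=0.8291) × two z-phases.
c=cos(0.8291/2)=0.915298, s=sin(0.8291/2)=0.402778; N=√[1·6·1·6]=6.000000
The bounds max(0,m−m')=0 and min(l+m,l−m')=1 give 2 terms
  k=0: (−1)^0·6.0000/(6)·0.9153^4·0.4028^0 = +0.701858
  k=1: (−1)^1·6.0000/(2)·0.9153^2·0.4028^2 = -0.407735
d^2_{-1,-1}(0.8291) = +0.701858 -0.407735 = +0.294124
|D^2_{-1,-1}|² = |d^2_{-1,-1}(β)|² = (+0.294124)² = 0.086509 (the z-rotation phases have unit modulus)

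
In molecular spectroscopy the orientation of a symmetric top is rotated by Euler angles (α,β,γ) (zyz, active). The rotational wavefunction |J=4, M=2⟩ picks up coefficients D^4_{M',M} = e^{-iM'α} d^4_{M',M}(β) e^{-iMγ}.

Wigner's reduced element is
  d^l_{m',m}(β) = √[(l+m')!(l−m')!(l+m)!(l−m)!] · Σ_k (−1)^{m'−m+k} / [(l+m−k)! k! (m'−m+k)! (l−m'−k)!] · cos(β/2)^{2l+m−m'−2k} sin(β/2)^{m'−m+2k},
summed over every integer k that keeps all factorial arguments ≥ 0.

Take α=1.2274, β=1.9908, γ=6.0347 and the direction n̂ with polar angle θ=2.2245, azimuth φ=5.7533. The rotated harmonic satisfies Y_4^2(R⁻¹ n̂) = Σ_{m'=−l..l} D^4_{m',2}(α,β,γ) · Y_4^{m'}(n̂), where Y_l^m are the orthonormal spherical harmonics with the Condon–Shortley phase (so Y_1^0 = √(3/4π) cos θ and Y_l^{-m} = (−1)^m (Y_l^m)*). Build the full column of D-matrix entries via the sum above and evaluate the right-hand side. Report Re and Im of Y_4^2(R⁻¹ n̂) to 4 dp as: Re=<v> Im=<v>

Re=-0.0778 Im=0.2901

Need the full column D^4_{m',2} for m'=−4..4 at α=1.2274, β=1.9908, γ=6.0347.
cos(β/2)=0.544167, sin(β/2)=0.838977
d^4_{-4,2}: single k=6 term ⇒ +0.546441;  D = +0.349589-0.419982i
d^4_{-3,2}: k∈[5..6] ⇒ +0.751852 -0.595725 = +0.156127;  D = -0.079360-0.134453i
d^4_{-2,2}: k∈[4..6] ⇒ +0.651660 -1.239212 +0.245470 = -0.342082;  D = +0.335937-0.064545i
d^4_{-1,2}: k∈[3..5] ⇒ +0.398499 -1.420866 +0.675489 = -0.346879;  D = +0.053062-0.342796i
d^4_{0,2}: k∈[2..4] ⇒ +0.173387 -1.099055 +0.979683 = +0.054015;  D = +0.047481+0.025752i
d^4_{1,2}: k∈[1..3] ⇒ +0.050294 -0.597748 +0.947244 = +0.399790;  D = +0.297798-0.266735i
d^4_{2,2}: k∈[0..2] ⇒ +0.007689 -0.219319 +0.651660 = +0.440030;  D = -0.166086-0.407482i
d^4_{3,2}: k∈[0..1] ⇒ -0.044355 +0.316299 = +0.271944;  D = -0.271685+0.011863i
d^4_{4,2}: single k=0 term ⇒ +0.096711;  D = -0.028558+0.092398i
Y_4^{m'}(θ=2.2245,φ=5.7533) and Σ D·Y over m':
  (+0.3496-0.4200i)·(-0.0917+0.1499i)  (-0.0794-0.1345i)·(+0.0072-0.3807i)  (+0.3359-0.0645i)·(+0.1638+0.2921i)  (+0.0531-0.3428i)·(+0.0810+0.0475i)  (+0.0475+0.0258i)·(-0.3499+0.0000i)  (+0.2978-0.2667i)·(-0.0810+0.0475i)  (-0.1661-0.4075i)·(+0.1638-0.2921i)  (-0.2717+0.0119i)·(-0.0072-0.3807i)  (-0.0286+0.0924i)·(-0.0917-0.1499i)
Y_4^2(R⁻¹ n̂) = -0.077769+0.290147i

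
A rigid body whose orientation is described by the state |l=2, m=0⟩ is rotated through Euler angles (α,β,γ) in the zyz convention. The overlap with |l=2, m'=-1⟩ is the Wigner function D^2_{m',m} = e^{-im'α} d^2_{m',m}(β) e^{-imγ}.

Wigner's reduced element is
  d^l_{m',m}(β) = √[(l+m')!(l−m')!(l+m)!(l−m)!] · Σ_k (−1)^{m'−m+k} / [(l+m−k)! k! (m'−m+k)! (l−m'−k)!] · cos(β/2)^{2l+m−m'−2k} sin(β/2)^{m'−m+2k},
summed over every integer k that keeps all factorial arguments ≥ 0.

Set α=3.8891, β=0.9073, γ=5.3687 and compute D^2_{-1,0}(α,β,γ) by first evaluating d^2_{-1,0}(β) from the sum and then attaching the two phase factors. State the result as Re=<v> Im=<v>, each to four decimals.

Split into d^2_{-1,0}(β=0.9073) × two z-phases.
Half-angle: c=0.898853, s=0.438249. N=√(1·6·2·2)=4.898979
k: max(0,(0)−(-1))=1 … min(2+(0),2−(-1))=2
  k=1: (−1)^0·4.8990/(2)·0.8989^3·0.4382^1 = +0.779585
  k=2: (−1)^1·4.8990/(2)·0.8989^1·0.4382^3 = -0.185322
d^2_{-1,0}(0.9073) = +0.779585 -0.185322 = +0.594263
Attach z-rotation phases: D = e^{-i(-1)(3.8891)}·(+0.594263)·e^{-i(0)(5.3687)} = -0.435824-0.403987i

Re=-0.4358 Im=-0.4040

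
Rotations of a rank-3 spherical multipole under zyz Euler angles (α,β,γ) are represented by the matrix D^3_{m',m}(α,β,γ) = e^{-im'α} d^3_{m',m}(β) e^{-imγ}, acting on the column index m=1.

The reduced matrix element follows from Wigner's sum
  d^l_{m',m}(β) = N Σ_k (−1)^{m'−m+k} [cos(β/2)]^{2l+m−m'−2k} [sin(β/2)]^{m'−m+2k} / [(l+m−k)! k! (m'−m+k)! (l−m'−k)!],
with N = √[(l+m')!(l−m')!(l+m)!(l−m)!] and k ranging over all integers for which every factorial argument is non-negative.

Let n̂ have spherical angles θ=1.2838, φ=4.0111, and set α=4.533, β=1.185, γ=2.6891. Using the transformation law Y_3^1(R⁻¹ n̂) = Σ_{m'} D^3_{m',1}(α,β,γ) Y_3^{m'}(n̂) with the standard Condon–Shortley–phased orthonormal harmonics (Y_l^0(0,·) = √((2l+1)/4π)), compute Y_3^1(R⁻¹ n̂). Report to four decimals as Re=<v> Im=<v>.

Re=0.2340 Im=-0.3749

Need the full column D^3_{m',1} for m'=−3..3 at α=4.533, β=1.185, γ=2.6891.
cos(β/2)=0.829547, sin(β/2)=0.558437
d^3_{-3,1}: single k=4 term ⇒ +0.259193;  D = -0.022179-0.258242i
d^3_{-2,1}: k∈[3..4] ⇒ +0.628746 -0.142466 = +0.486280;  D = +0.484146+0.045505i
d^3_{-1,1}: k∈[2..4] ⇒ +0.886061 -0.535387 +0.030328 = +0.381002;  D = -0.102764+0.366881i
d^3_{0,1}: k∈[1..3] ⇒ +0.759924 -1.033134 +0.156063 = -0.117147;  D = +0.105358+0.051218i
d^3_{1,1}: k∈[0..2] ⇒ +0.325872 -1.181414 +0.401540 = -0.454002;  D = -0.268163+0.366342i
d^3_{2,1}: k∈[0..1] ⇒ -0.693712 +0.628746 = -0.064967;  D = -0.044735-0.047111i
d^3_{3,1}: single k=0 term ⇒ +0.571950;  D = -0.478372+0.313508i
Y_3^{m'}(θ=1.2838,φ=4.0111) and Σ D·Y over m':
  (-0.0222-0.2582i)·(+0.3170+0.1871i)  (+0.4841+0.0455i)·(-0.0446-0.2624i)  (-0.1028+0.3669i)·(+0.1199-0.1419i)  (+0.1054+0.0512i)·(-0.2746+0.0000i)  (-0.2682+0.3663i)·(-0.1199-0.1419i)  (-0.0447-0.0471i)·(-0.0446+0.2624i)  (-0.4784+0.3135i)·(-0.3170+0.1871i)
Y_3^1(R⁻¹ n̂) = +0.233971-0.374925i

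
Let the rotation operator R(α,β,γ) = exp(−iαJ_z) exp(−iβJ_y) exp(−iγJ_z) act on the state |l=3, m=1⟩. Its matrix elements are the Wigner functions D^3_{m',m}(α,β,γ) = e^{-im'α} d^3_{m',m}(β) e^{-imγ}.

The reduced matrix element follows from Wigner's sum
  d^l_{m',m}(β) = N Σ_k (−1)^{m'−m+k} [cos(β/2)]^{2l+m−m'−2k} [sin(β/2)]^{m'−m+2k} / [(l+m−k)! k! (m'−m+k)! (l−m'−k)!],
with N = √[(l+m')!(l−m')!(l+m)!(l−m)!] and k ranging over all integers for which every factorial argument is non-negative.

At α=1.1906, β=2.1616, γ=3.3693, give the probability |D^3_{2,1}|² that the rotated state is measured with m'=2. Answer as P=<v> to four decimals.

P=0.1509

D^3_{2,1}(1.1906,2.1616,3.3693) = e^{-i·2·1.1906}·d^3_{2,1}(2.1616)·e^{-i·1·3.3693}. Compute d first:
c=cos(2.1616/2)=0.470623, s=sin(2.1616/2)=0.882335; N=√[120·1·24·2]=75.894664
The bounds max(0,m−m')=0 and min(l+m,l−m')=1 give 2 terms
  k=0: (−1)^1·75.8947/(24)·0.4706^5·0.8823^1 = -0.064417
  k=1: (−1)^2·75.8947/(12)·0.4706^3·0.8823^3 = +0.452844
d^3_{2,1}(2.1616) = -0.064417 +0.452844 = +0.388427
|D^3_{2,1}|² = |d^3_{2,1}(β)|² = (+0.388427)² = 0.150876 (the z-rotation phases have unit modulus)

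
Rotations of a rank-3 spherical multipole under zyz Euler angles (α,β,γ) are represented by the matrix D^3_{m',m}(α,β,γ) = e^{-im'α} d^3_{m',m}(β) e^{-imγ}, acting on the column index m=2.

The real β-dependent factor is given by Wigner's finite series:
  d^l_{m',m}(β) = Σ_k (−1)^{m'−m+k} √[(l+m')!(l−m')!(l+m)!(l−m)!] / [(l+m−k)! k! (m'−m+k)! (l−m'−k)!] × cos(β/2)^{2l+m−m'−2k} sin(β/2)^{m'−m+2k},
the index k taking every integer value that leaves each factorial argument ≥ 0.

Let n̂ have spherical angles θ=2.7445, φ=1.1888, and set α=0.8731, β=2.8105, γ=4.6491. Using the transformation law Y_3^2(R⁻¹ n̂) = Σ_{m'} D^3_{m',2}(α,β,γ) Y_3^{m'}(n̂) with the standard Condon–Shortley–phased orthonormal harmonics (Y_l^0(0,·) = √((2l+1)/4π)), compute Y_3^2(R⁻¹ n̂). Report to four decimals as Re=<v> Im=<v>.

Re=0.0107 Im=0.0131

Need the full column D^3_{m',2} for m'=−3..3 at α=0.8731, β=2.8105, γ=4.6491.
cos(β/2)=0.164791, sin(β/2)=0.986328
d^3_{-3,2}: single k=5 term ⇒ +0.376806;  D = +0.347687-0.145246i
d^3_{-2,2}: k∈[4..5] ⇒ +0.128506 -0.920724 = -0.792218;  D = -0.235616+0.756369i
d^3_{-1,2}: k∈[3..4] ⇒ +0.027158 -0.486454 = -0.459296;  D = +0.248283+0.386404i
d^3_{0,2}: k∈[2..3] ⇒ +0.003930 -0.140772 = -0.136842;  D = +0.135747+0.017275i
d^3_{1,2}: k∈[1..2] ⇒ +0.000379 -0.027158 = -0.026779;  D = +0.019657-0.018185i
d^3_{2,2}: k∈[0..1] ⇒ +0.000020 -0.003587 = -0.003567;  D = -0.000174-0.003563i
d^3_{3,2}: single k=0 term ⇒ -0.000294;  D = -0.000234-0.000177i
Y_3^{m'}(θ=2.7445,φ=1.1888) and Σ D·Y over m':
  (+0.3477-0.1452i)·(-0.0220+0.0099i)  (-0.2356+0.7564i)·(+0.1018+0.0975i)  (+0.2483+0.3864i)·(+0.1515-0.3772i)  (+0.1357+0.0173i)·(-0.4309+0.0000i)  (+0.0197-0.0182i)·(-0.1515-0.3772i)  (-0.0002-0.0036i)·(+0.1018-0.0975i)  (-0.0002-0.0002i)·(+0.0220+0.0099i)
Y_3^2(R⁻¹ n̂) = +0.010719+0.013110i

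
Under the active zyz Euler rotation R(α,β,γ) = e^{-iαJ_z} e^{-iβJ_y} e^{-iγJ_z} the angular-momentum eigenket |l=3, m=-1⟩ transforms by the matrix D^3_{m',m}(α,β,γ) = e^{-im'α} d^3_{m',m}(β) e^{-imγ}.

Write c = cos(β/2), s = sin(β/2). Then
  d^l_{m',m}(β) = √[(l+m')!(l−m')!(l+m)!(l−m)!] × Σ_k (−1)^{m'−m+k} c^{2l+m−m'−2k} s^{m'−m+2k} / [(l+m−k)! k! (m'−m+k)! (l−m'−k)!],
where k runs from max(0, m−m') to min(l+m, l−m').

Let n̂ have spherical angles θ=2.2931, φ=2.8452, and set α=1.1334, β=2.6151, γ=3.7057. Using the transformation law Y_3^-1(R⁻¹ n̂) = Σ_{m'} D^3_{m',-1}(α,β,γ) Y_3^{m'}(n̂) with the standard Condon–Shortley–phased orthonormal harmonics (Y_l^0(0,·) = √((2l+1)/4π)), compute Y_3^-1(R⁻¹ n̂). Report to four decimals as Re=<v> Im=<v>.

Re=-0.0841 Im=0.0447

Need the full column D^3_{m',-1} for m'=−3..3 at α=1.1334, β=2.6151, γ=3.7057.
cos(β/2)=0.260216, sin(β/2)=0.965550
d^3_{-3,-1}: single k=2 term ⇒ +0.016555;  D = +0.011261+0.012135i
d^3_{-2,-1}: k∈[1..2] ⇒ +0.003643 -0.100313 = -0.096670;  D = -0.092042+0.029553i
d^3_{-1,-1}: k∈[0..2] ⇒ +0.000310 -0.034196 +0.353118 = +0.319233;  D = +0.040342-0.316673i
d^3_{0,-1}: k∈[0..2] ⇒ -0.003991 +0.164832 -0.756484 = -0.595643;  D = +0.503358+0.318468i
d^3_{1,-1}: k∈[0..2] ⇒ +0.025647 -0.470824 +0.810307 = +0.365130;  D = -0.307542+0.196818i
d^3_{2,-1}: k∈[0..1] ⇒ -0.100313 +0.690572 = +0.590259;  D = +0.077627+0.585132i
d^3_{3,-1}: single k=0 term ⇒ +0.227937;  D = +0.217383+0.068557i
Y_3^{m'}(θ=2.2931,φ=2.8452) and Σ D·Y over m':
  (+0.0113+0.0121i)·(-0.1110-0.1368i)  (-0.0920+0.0296i)·(-0.3155-0.2125i)  (+0.0403-0.3167i)·(-0.2749-0.0839i)  (+0.5034+0.3185i)·(+0.2010+0.0000i)  (-0.3075+0.1968i)·(+0.2749-0.0839i)  (+0.0776+0.5851i)·(-0.3155+0.2125i)  (+0.2174+0.0686i)·(+0.1110-0.1368i)
Y_3^-1(R⁻¹ n̂) = -0.084106+0.044717i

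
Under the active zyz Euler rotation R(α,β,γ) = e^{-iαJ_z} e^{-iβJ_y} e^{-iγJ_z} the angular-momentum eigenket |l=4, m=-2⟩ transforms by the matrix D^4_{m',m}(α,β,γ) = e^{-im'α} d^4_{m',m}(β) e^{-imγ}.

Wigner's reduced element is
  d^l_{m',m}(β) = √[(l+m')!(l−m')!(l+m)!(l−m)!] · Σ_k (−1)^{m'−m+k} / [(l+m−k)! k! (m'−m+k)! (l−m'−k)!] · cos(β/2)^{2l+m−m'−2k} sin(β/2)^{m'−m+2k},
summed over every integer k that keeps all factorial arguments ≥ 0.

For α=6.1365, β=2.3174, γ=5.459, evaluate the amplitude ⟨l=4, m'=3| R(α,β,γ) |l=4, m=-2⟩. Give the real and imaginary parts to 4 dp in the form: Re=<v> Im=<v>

Split into d^4_{3,-2}(β=2.3174) × two z-phases.
With c≡cos(β/2)=0.400531 and s≡sin(β/2)=0.916283, N=[5040·1·2·720]^{1/2}=2693.993318
k: max(0,(-2)−(3))=0 … min(4+(-2),4−(3))=1
  k=0: (−1)^5·2693.9933/(240)·0.4005^3·0.9163^5 = -0.465846
  k=1: (−1)^6·2693.9933/(720)·0.4005^1·0.9163^7 = +0.812659
d^4_{3,-2}(2.3174) = -0.465846 +0.812659 = +0.346813
Phases: e^{-i·(3)·6.1365}=+0.904728+0.425990i, e^{-i·(-2)·5.459}=-0.077497-0.996993i ⇒ D=+0.122978-0.324277i

Re=0.1230 Im=-0.3243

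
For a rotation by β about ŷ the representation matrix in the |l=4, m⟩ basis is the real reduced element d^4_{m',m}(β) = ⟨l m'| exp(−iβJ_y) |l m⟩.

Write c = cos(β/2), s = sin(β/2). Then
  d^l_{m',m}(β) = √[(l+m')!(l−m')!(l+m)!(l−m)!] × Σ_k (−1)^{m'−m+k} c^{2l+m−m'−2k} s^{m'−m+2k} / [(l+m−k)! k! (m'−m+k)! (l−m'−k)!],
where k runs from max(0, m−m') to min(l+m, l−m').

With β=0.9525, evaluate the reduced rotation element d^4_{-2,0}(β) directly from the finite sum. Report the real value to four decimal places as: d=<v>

d^4_{-2,0}(β=0.9525) via Wigner's sum:
Half-angle: c=0.888720, s=0.458450. N=√(2·720·24·24)=910.735966
k: max(0,(0)−(-2))=2 … min(4+(0),4−(-2))=4
  k=2: (−1)^0·910.7360/(96)·0.8887^6·0.4584^2 = +0.982416
  k=3: (−1)^1·910.7360/(36)·0.8887^4·0.4584^4 = -0.697136
  k=4: (−1)^2·910.7360/(96)·0.8887^2·0.4584^6 = +0.069567
d^4_{-2,0}(0.9525) = +0.982416 -0.697136 +0.069567 = +0.354847

d=0.3548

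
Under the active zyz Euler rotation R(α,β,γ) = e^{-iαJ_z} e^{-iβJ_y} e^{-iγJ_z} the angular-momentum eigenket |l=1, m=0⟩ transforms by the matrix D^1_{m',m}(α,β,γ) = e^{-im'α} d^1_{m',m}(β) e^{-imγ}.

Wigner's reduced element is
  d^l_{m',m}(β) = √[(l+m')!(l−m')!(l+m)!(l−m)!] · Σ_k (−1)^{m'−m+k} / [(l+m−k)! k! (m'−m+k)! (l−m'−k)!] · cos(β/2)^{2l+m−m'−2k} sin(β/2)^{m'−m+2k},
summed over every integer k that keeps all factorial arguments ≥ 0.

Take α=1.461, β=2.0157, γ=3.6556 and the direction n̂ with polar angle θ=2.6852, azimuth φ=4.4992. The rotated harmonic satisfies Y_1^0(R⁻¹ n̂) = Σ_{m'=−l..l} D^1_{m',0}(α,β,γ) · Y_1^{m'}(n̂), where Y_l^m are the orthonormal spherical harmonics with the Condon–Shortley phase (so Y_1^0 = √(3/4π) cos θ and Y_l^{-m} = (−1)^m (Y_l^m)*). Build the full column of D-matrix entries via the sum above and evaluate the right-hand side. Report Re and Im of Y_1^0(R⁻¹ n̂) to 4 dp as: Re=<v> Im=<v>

Re=-0.0046 Im=0.0000

Need the full column D^1_{m',0} for m'=−1..1 at α=1.461, β=2.0157, γ=3.6556.
cos(β/2)=0.533680, sin(β/2)=0.845686
d^1_{-1,0}: single k=1 term ⇒ +0.638271;  D = +0.069939+0.634428i
d^1_{0,0}: k∈[0..1] ⇒ +0.284815 -0.715185 = -0.430371;  D = -0.430371+0.000000i
d^1_{1,0}: single k=0 term ⇒ -0.638271;  D = -0.069939+0.634428i
Y_1^{m'}(θ=2.6852,φ=4.4992) and Σ D·Y over m':
  (+0.0699+0.6344i)·(-0.0322+0.1488i)  (-0.4304+0.0000i)·(-0.4386+0.0000i)  (-0.0699+0.6344i)·(+0.0322+0.1488i)
Y_1^0(R⁻¹ n̂) = -0.004575+0.000000i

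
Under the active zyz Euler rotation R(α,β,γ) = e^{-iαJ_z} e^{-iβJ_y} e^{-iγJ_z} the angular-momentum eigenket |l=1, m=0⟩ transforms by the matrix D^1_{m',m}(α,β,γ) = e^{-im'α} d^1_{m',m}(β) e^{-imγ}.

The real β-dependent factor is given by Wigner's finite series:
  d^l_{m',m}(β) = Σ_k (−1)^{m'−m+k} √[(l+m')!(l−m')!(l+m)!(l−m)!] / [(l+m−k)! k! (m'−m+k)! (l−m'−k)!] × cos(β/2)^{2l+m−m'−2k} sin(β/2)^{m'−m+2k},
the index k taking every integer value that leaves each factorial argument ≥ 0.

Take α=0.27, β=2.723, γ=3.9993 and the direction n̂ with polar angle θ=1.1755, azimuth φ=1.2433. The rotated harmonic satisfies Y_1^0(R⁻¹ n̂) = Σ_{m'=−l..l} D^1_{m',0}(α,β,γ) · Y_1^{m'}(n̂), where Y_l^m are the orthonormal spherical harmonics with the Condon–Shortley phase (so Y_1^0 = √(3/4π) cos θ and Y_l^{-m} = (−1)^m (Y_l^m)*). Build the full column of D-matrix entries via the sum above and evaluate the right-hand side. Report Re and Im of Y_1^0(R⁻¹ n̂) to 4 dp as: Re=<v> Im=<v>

Re=-0.0688 Im=0.0000

Need the full column D^1_{m',0} for m'=−1..1 at α=0.27, β=2.723, γ=3.9993.
cos(β/2)=0.207772, sin(β/2)=0.978177
d^1_{-1,0}: single k=1 term ⇒ +0.287421;  D = +0.277008+0.076664i
d^1_{0,0}: k∈[0..1] ⇒ +0.043169 -0.956831 = -0.913662;  D = -0.913662+0.000000i
d^1_{1,0}: single k=0 term ⇒ -0.287421;  D = -0.277008+0.076664i
Y_1^{m'}(θ=1.1755,φ=1.2433) and Σ D·Y over m':
  (+0.2770+0.0767i)·(+0.1026-0.3019i)  (-0.9137+0.0000i)·(+0.1882+0.0000i)  (-0.2770+0.0767i)·(-0.1026-0.3019i)
Y_1^0(R⁻¹ n̂) = -0.068794+0.000000i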